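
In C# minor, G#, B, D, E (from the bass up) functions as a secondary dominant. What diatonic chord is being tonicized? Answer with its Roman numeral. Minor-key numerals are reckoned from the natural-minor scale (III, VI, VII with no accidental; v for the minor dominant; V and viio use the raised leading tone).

VI

The chord is a dominant seventh chord on E.
A dominant resolves down a perfect fifth: E → A. In C# minor, A is scale degree 6, i.e. VI.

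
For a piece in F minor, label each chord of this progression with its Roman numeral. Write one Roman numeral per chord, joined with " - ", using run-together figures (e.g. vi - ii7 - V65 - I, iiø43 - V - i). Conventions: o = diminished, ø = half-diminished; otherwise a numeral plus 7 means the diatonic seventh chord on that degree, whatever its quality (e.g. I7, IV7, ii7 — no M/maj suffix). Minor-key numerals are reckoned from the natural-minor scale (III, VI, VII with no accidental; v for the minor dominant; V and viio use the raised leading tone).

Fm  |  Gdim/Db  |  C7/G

Fm has root F, degree 1 in F minor, so i.
Gdim/Db: diminished triad on G = scale degree 2 → iio64.
C7/G: root C is the dominant; dominant seventh chord there is V43.

i - iio64 - V43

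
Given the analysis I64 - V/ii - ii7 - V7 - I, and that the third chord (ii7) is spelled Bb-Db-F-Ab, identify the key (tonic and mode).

Ab major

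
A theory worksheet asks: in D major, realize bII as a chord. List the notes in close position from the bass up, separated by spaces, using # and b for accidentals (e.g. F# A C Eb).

Eb G Bb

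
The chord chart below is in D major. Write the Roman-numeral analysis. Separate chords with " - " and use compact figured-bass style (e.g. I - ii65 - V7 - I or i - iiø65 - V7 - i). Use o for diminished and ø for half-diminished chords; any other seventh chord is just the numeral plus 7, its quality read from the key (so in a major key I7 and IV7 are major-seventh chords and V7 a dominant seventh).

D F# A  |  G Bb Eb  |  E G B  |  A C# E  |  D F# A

D-F#-A: major triad on D = scale degree 1 → I.
G-Bb-Eb: Eb with this quality isn't in the key; a major triad on b2 is the Neapolitan sixth, bII6 (third, G, in the bass — hence the 6).
E-G-B: minor triad on E = scale degree 2 → ii.
A-C#-E: root A is the dominant; major triad there is V.
D-F#-A: root D is the tonic; major triad there is I.

I - bII6 - ii - V - I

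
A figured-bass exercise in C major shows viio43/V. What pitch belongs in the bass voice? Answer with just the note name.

The applied chord viio43/V is rooted on F#: F#-A-C-Eb.
The figure 43 means second inversion — the fifth is in the bass.

C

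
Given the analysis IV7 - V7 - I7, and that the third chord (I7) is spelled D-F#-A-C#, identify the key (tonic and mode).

The anchor chord is a major seventh chord on D, labeled I7.
If D is scale degree 1 and the mode makes that degree carry a major seventh chord, the tonic is D and the mode is major.

D major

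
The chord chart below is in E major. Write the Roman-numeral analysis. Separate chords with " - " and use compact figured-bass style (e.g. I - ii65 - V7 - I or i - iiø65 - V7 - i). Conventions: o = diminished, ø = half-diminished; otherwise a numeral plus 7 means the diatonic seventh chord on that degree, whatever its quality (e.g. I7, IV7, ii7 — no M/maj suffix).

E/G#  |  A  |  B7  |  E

I6 - IV - V7 - I

E/G# has root E, degree 1 in E major, so I6.
A has root A, degree 4 in E major, so IV.
B7 has root B, degree 5 in E major, so V7.
E has root E, degree 1 in E major, so I.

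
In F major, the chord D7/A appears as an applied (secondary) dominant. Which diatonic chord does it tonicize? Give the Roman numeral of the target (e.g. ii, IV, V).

ii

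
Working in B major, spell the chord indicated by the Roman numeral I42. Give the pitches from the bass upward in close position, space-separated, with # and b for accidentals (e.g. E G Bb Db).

A# B D# F#

The numeral's case and figure indicate a major seventh chord. In B major its root, the first degree, is B.
That chord is spelled B-D#-F#-A#.
The figured bass 42 indicates third inversion, placing the seventh (A#) in the bass: A#-B-D#-F#.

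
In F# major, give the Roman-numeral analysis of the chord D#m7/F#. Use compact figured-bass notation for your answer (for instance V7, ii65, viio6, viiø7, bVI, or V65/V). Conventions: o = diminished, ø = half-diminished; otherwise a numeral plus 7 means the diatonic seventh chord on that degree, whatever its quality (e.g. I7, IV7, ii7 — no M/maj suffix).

Stacked in thirds the chord is D#-F#-A#-C#: a minor seventh chord on D#.
D# is scale degree 6 in F# major, and a minor seventh chord on that degree is written vi7.
With F# in the bass the chord is in first inversion, so the figured bass is 65.

vi65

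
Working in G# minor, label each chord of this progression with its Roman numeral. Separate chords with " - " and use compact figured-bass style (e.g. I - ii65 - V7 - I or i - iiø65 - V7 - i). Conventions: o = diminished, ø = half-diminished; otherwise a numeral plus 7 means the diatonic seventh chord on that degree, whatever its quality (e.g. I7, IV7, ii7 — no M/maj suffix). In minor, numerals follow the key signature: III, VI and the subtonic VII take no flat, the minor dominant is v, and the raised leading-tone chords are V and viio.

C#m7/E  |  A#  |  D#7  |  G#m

C#m7/E: minor seventh chord on C# = scale degree 4 → iv65.
A# is the secondary dominant of V (major triad on A#): V/V.
D#7: dominant seventh chord on D# = scale degree 5 → V7.
G#m: root G# is the tonic; minor triad there is i.

iv65 - V/V - V7 - i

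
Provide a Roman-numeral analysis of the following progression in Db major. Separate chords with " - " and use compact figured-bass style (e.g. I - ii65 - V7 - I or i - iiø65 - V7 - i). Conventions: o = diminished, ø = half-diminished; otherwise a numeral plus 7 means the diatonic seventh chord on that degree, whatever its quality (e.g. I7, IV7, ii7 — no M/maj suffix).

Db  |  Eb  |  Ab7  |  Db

I - V/V - V7 - I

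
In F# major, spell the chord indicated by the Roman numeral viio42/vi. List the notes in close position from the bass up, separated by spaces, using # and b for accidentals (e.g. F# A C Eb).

B C## E# G#

viio42/vi is a secondary leading-tone chord. The target vi is D# in F# major; the applied chord is rooted a semitone below, on C##.
Building a fully diminished seventh chord on C## gives C##-E#-G#-B.
With the 42 figure the chord is in third inversion; from the bass B upward in close position it reads B-C##-E#-G#.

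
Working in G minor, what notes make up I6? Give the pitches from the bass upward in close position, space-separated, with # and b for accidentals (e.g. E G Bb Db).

I6 is the major tonic (Picardy third), borrowed from the parallel major. In G minor that root is G.
So the chord is G-B-D.
The figured bass 6 indicates first inversion, placing the third (B) in the bass: B-D-G.

B D G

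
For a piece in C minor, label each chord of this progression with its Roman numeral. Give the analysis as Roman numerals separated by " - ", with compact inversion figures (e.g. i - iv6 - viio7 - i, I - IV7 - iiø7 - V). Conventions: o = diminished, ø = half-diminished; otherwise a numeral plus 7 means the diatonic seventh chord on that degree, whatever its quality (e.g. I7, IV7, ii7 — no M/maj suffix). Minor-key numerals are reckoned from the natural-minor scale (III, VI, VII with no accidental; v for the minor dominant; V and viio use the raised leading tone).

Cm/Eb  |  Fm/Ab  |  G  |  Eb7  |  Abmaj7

Cm/Eb: minor triad on C = scale degree 1 → i6.
Fm/Ab: minor triad on F = scale degree 4 → iv6.
G: root G is the dominant; major triad there is V.
Eb7: chromatic; Eb is V of VI, so V7/VI.
Abmaj7: root Ab is the submediant; major seventh chord there is VI7.

i6 - iv6 - V - V7/VI - VI7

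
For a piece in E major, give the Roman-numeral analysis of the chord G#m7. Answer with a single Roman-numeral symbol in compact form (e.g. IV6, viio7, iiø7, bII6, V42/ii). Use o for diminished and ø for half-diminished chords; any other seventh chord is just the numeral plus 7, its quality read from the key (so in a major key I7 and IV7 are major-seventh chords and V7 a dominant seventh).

iii7

The pitches G#-B-D#-F# form a minor seventh chord rooted on G#.
G# is scale degree 3 in E major, and a minor seventh chord on that degree is written iii7.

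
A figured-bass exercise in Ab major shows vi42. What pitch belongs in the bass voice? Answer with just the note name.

Eb

vi in Ab major has root F; the chord is F-Ab-C-Eb.
The figure 42 means third inversion — the seventh is in the bass.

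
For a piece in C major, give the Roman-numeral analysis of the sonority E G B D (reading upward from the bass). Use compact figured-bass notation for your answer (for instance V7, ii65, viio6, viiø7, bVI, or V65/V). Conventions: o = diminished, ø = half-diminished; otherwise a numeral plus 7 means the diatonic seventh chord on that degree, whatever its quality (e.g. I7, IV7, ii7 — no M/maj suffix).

iii7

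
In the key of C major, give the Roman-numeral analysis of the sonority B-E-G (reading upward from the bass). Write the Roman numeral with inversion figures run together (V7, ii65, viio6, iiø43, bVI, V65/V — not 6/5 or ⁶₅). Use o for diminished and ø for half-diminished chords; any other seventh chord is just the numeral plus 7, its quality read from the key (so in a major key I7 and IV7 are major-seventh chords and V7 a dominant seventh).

iii64

The pitches E-G-B form a minor triad rooted on E.
E is scale degree 3 in C major, and a minor triad on that degree is written iii.
With B in the bass the chord is in second inversion, so the figured bass is 64.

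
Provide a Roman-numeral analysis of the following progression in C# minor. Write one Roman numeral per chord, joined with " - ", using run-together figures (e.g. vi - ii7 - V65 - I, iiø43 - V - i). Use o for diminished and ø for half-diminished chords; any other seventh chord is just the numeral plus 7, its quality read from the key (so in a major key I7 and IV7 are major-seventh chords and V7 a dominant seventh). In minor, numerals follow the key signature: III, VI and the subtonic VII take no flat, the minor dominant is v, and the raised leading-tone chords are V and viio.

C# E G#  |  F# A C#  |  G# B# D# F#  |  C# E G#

C#-E-G#: root C# is the tonic; minor triad there is i.
F#-A-C#: minor triad on F# = scale degree 4 → iv.
G#-B#-D#-F#: dominant seventh chord on G# = scale degree 5 → V7.
C#-E-G#: root C# is the tonic; minor triad there is i.

i - iv - V7 - i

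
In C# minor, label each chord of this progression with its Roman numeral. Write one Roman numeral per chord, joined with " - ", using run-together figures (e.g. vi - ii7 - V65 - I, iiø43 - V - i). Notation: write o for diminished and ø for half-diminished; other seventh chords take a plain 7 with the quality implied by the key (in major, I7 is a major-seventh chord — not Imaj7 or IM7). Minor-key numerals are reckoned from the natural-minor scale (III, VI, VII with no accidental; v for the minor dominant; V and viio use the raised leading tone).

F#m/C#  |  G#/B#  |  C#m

F#m/C#: root F# is the subdominant; minor triad there is iv64.
G#/B#: major triad on G# = scale degree 5 → V6.
C#m: minor triad on C# = scale degree 1 → i.

iv64 - V6 - i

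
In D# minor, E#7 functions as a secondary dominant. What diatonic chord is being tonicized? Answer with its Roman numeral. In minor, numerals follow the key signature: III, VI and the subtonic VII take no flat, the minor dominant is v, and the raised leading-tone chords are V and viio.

V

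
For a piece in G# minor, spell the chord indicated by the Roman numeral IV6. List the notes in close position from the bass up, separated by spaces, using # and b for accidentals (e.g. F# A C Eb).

E# G# C#

IV6 is the major subdominant, borrowed from the parallel major. In G# minor that root is C#.
So the chord is C#-E#-G#.
The figured bass 6 indicates first inversion, placing the third (E#) in the bass: E#-G#-C#.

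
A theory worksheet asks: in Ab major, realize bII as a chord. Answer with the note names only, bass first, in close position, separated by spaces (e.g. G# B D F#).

Bbb Db Fb

bII is the Neapolitan chord — a major triad on the lowered second degree. In Ab major that root is Bbb.
So the chord is Bbb-Db-Fb.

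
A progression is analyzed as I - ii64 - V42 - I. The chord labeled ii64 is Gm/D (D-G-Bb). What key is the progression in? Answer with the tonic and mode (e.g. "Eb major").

F major

The anchor chord is a minor triad on G, labeled ii64.
ii64 on G implies G is the supertonic; that puts the tonic at F, and the lowercase numeral fits major mode.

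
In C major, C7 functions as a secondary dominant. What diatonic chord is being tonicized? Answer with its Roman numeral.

IV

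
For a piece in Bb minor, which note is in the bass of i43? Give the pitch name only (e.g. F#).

F

i in Bb minor has root Bb; the chord is Bb-Db-F-Ab.
The figure 43 means second inversion — the fifth is in the bass.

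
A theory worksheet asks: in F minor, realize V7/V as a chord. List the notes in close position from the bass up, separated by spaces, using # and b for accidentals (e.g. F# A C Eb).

G B D F

The slash means an applied dominant: we want the dominant of V. In F minor, V is C major, and its dominant is built on G.
Building a dominant seventh chord on G gives G-B-D-F.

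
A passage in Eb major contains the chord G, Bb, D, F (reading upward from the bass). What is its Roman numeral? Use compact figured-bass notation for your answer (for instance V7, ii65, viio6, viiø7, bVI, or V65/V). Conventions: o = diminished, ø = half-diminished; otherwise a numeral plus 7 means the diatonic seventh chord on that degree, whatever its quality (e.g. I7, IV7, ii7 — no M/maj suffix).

The pitches G-Bb-D-F form a minor seventh chord rooted on G.
In Eb major, G is the mediant; the diatonic minor seventh chord there is iii7.

iii7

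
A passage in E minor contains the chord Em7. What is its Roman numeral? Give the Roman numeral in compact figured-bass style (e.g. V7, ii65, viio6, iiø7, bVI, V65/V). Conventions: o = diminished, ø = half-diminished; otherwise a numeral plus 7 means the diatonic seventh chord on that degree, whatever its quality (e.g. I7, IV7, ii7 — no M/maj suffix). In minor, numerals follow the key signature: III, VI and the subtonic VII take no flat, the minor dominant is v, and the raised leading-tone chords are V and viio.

Stacked in thirds the chord is E-G-B-D: a minor seventh chord on E.
E is scale degree 1 in E minor, and a minor seventh chord on that degree is written i7.

i7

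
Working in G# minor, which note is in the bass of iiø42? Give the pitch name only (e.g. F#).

G#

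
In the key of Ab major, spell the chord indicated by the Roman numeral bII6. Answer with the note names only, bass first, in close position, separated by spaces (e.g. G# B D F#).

Scale degree 2 in Ab major is Bb; lowering it a half step gives Bbb. bII6 is the Neapolitan sixth — a major triad on the lowered second degree, here in its customary first inversion.
So the chord is Bbb-Db-Fb.
With the 6 figure the chord is in first inversion; from the bass Db upward in close position it reads Db-Fb-Bbb.

Db Fb Bbb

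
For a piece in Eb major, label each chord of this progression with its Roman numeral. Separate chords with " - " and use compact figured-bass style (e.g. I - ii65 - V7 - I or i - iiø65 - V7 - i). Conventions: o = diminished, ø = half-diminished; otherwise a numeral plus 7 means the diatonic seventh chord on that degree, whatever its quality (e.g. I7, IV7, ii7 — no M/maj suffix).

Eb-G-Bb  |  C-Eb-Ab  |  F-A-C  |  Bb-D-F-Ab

I - IV6 - V/V - V7

Eb-G-Bb has root Eb, degree 1 in Eb major, so I.
C-Eb-Ab: root Ab is the subdominant; major triad there is IV6.
F-A-C: a major triad on F, the applied dominant of V → V/V.
Bb-D-F-Ab has root Bb, degree 5 in Eb major, so V7.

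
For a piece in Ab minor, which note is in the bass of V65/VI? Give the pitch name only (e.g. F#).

Eb

The applied chord V65/VI is rooted on Cb: Cb-Eb-Gb-Bbb.
The figure 65 means first inversion — the third is in the bass.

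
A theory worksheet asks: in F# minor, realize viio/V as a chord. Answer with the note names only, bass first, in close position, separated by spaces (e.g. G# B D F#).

The slash marks an applied leading-tone chord: viio of V. In F# minor, V is C#, so the leading tone to it is B#, a half step below.
Building a diminished triad on B# gives B#-D#-F#.

B# D# F#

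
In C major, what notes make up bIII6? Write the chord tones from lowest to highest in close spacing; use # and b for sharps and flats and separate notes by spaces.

G Bb Eb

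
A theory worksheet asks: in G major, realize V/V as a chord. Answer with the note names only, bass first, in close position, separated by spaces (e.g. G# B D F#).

The slash means an applied dominant: we want the dominant of V. In G major, V is D major, and its dominant is built on A.
Building a major triad on A gives A-C#-E.

A C# E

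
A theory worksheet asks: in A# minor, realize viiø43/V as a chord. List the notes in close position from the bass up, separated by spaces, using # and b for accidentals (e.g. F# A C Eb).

A# C## D## F##

The slash marks an applied leading-tone chord: viio of V. In A# minor, V is E#, so the leading tone to it is D##, a half step below.
Building a half-diminished seventh chord on D## gives D##-F##-A#-C##.
The figured bass 43 indicates second inversion, placing the fifth (A#) in the bass: A#-C##-D##-F##.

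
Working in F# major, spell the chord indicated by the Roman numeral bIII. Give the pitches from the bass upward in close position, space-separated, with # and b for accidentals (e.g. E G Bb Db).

A C# E

bIII is a major triad on the lowered third degree, borrowed from the parallel minor. In F# major that root is A.
So the chord is A-C#-E.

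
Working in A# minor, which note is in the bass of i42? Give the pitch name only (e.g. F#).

G#

i in A# minor has root A#; the chord is A#-C#-E#-G#.
The figure 42 means third inversion — the seventh is in the bass.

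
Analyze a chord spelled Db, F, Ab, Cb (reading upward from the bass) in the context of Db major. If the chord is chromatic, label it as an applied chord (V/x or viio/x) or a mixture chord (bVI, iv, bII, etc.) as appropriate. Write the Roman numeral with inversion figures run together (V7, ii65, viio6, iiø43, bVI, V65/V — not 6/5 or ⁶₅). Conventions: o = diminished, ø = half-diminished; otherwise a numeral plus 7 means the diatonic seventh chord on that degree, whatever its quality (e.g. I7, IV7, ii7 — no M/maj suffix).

V7/IV

Stacked in thirds the chord is Db-F-Ab-Cb: a dominant seventh chord on Db.
Db is not a diatonic chord root with this quality in Db major, but it lies a perfect fifth above Gb (IV), so the chord functions as an applied dominant of IV.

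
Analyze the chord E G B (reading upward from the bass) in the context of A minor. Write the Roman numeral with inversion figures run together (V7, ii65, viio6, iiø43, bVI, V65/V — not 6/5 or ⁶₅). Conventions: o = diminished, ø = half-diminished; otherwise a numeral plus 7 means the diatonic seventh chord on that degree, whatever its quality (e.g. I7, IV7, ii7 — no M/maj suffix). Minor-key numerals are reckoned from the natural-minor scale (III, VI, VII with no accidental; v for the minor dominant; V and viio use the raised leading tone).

The pitches E-G-B form a minor triad rooted on E.
E is scale degree 5 in A minor, and a minor triad on that degree is written v.

v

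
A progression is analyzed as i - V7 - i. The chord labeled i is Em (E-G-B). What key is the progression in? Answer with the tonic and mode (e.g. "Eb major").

E minor

The chord Em is a minor triad rooted on E; its label is i.
If E is scale degree 1 and the mode makes that degree carry a minor triad, the tonic is E and the mode is minor.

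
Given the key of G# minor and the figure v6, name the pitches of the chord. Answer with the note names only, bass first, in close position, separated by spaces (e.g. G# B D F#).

F# A# D#

The numeral's case and figure indicate a minor triad. In G# minor its root, scale degree 5, is D#.
Stacking thirds from D# gives D#-F#-A#.
With the 6 figure the chord is in first inversion; from the bass F# upward in close position it reads F#-A#-D#.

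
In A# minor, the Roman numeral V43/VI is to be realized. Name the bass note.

G#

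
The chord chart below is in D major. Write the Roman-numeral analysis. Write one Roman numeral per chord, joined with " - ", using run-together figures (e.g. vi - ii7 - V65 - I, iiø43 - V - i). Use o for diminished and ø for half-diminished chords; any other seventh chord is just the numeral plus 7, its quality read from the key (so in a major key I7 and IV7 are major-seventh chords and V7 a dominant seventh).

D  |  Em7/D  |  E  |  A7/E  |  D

D: major triad on D = scale degree 1 → I.
Em7/D has root E, degree 2 in D major, so ii42.
E is the secondary dominant of V (major triad on E): V/V.
A7/E has root A, degree 5 in D major, so V43.
D: major triad on D = scale degree 1 → I.

I - ii42 - V/V - V43 - I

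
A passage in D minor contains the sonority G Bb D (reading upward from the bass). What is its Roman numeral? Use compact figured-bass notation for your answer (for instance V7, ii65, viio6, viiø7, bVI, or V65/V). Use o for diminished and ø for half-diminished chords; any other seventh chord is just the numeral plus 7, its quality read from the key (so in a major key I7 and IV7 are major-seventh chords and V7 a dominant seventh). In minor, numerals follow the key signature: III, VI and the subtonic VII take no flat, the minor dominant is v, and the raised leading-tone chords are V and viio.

iv

The pitches G-Bb-D form a minor triad rooted on G.
G is scale degree 4 in D minor, and a minor triad on that degree is written iv.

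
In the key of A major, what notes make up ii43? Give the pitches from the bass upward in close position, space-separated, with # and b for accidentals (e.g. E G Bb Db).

The numeral's case and figure indicate a minor seventh chord. In A major its root, the second degree, is B.
That chord is spelled B-D-F#-A.
With the 43 figure the chord is in second inversion; from the bass F# upward in close position it reads F#-A-B-D.

F# A B D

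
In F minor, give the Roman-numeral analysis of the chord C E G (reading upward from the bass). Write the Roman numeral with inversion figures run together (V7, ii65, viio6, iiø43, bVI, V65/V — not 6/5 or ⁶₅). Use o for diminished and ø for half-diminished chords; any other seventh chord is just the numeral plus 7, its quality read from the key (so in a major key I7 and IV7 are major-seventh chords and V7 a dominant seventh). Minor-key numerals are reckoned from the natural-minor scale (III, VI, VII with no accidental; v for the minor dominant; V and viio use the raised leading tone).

V

Stacked in thirds the chord is C-E-G: a major triad on C.
In F minor, C is the dominant; the diatonic major triad there is V.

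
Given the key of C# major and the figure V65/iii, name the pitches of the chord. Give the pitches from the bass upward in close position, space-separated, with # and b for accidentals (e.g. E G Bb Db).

V65/iii is a secondary dominant — the dominant seventh of iii. iii in C# major is E#, so the applied chord's root is B#, a perfect fifth above.
Building a dominant seventh chord on B# gives B#-D##-F##-A#.
The figured bass 65 indicates first inversion, placing the third (D##) in the bass: D##-F##-A#-B#.

D## F## A# B#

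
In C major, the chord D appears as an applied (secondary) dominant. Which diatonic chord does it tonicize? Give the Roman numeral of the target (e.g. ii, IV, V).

The chord is a major triad on D.
A dominant resolves down a perfect fifth: D → G. In C major, G is scale degree 5, i.e. V.

V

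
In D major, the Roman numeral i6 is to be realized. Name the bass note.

i in D major has root D; the chord is D-F-A.
The figure 6 means first inversion — the third is in the bass.

F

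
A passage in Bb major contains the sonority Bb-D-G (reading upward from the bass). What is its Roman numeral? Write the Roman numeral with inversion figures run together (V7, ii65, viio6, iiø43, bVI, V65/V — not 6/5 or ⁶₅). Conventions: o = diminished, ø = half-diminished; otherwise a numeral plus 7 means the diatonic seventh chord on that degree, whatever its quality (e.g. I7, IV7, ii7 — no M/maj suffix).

Stacked in thirds the chord is G-Bb-D: a minor triad on G.
G is scale degree 6 in Bb major, and a minor triad on that degree is written vi.
With Bb in the bass the chord is in first inversion, so the figured bass is 6.

vi6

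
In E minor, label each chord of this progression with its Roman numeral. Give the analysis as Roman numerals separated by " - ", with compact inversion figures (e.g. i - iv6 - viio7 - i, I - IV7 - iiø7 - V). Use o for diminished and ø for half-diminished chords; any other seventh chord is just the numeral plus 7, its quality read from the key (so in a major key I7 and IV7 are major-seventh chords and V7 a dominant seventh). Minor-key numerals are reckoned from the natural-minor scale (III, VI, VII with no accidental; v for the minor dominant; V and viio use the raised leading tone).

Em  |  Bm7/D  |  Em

Em: root E is the tonic; minor triad there is i.
Bm7/D has root B, degree 5 in E minor, so v65.
Em has root E, degree 1 in E minor, so i.

i - v65 - i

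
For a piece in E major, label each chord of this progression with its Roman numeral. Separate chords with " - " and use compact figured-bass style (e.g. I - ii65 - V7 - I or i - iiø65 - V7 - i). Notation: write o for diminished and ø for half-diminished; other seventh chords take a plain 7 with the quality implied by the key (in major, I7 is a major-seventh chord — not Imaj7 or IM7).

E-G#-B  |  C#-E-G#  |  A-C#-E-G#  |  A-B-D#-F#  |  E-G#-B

E-G#-B has root E, degree 1 in E major, so I.
C#-E-G#: root C# is the submediant; minor triad there is vi.
A-C#-E-G#: root A is the subdominant; major seventh chord there is IV7.
A-B-D#-F#: dominant seventh chord on B = scale degree 5 → V42.
E-G#-B: major triad on E = scale degree 1 → I.

I - vi - IV7 - V42 - I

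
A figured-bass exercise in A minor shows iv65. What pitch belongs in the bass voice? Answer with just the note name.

iv in A minor has root D; the chord is D-F-A-C.
The figure 65 means first inversion — the third is in the bass.

F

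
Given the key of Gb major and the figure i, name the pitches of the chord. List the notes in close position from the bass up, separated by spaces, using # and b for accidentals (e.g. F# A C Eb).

Gb Bbb Db

Scale degree 1 in Gb major is Gb; here the chord built on it is altered to a minor triad. i is the minor tonic, borrowed from the parallel minor.
So the chord is Gb-Bbb-Db, a minor triad.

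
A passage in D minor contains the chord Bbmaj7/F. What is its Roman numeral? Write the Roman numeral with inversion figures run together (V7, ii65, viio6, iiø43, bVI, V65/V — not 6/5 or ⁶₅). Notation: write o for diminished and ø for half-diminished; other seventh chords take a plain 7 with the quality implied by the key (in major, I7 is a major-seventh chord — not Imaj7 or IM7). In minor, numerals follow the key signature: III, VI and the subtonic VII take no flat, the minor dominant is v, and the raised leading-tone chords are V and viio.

Stacked in thirds the chord is Bb-D-F-A: a major seventh chord on Bb.
In D minor, Bb is the submediant; the diatonic major seventh chord there is VI7.
With F in the bass the chord is in second inversion, so the figured bass is 43.

VI43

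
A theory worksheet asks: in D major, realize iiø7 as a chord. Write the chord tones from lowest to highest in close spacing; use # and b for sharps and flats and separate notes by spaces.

iiø7 is the half-diminished supertonic seventh, borrowed from the parallel minor. In D major that root is E.
So the chord is E-G-Bb-D.

E G Bb D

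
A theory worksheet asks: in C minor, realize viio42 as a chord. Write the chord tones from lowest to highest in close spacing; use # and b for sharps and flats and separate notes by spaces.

Ab B D F

In C minor, the leading-tone chord is built on the raised seventh degree, B.
Stacking thirds from B gives B-D-F-Ab.
The figured bass 42 indicates third inversion, placing the seventh (Ab) in the bass: Ab-B-D-F.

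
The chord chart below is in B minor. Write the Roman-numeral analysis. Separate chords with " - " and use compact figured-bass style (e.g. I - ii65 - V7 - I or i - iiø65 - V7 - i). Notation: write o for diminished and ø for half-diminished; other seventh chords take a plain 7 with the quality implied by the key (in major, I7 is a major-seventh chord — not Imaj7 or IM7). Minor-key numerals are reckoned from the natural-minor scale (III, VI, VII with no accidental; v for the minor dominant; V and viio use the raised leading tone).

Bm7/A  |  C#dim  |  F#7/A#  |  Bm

i42 - iio - V65 - i

Bm7/A has root B, degree 1 in B minor, so i42.
C#dim: root C# is the supertonic; diminished triad there is iio.
F#7/A#: root F# is the dominant; dominant seventh chord there is V65.
Bm: minor triad on B = scale degree 1 → i.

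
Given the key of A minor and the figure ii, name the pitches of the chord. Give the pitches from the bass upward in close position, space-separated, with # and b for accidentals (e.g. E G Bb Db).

ii is the minor supertonic, borrowed from the parallel major (the Dorian ii). In A minor that root is B.
So the chord is B-D-F#, a minor triad.

B D F#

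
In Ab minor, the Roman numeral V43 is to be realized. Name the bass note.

Bb

V in Ab minor has root Eb; the chord is Eb-G-Bb-Db.
The figure 43 means second inversion — the fifth is in the bass.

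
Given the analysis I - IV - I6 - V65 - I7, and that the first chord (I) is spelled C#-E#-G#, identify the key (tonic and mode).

C# major

The chord C# is a major triad rooted on C#; its label is I.
If C# is scale degree 1 and the mode makes that degree carry a major triad, the tonic is C# and the mode is major.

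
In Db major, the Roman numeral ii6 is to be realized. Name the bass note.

Gb

ii in Db major has root Eb; the chord is Eb-Gb-Bb.
The figure 6 means first inversion — the third is in the bass.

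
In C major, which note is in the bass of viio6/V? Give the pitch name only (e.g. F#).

A

The applied chord viio6/V is rooted on F#: F#-A-C.
The figure 6 means first inversion — the third is in the bass.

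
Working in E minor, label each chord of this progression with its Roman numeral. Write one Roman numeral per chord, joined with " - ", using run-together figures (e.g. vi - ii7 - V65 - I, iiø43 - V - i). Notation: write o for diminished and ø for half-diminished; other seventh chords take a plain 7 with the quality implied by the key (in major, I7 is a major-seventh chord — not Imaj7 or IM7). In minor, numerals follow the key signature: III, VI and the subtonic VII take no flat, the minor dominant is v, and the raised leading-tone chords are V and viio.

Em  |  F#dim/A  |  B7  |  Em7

i - iio6 - V7 - i7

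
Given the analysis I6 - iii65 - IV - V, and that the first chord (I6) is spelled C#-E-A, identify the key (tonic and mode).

A major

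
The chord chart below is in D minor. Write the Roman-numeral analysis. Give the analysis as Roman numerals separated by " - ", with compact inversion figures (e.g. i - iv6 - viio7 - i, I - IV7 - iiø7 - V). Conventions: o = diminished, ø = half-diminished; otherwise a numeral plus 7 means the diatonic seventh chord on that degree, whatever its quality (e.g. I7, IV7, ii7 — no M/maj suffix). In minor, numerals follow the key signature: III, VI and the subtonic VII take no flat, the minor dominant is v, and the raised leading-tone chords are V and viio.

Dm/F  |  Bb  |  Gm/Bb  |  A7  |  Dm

Dm/F has root D, degree 1 in D minor, so i6.
Bb: major triad on Bb = scale degree 6 → VI.
Gm/Bb has root G, degree 4 in D minor, so iv6.
A7: root A is the dominant; dominant seventh chord there is V7.
Dm: root D is the tonic; minor triad there is i.

i6 - VI - iv6 - V7 - i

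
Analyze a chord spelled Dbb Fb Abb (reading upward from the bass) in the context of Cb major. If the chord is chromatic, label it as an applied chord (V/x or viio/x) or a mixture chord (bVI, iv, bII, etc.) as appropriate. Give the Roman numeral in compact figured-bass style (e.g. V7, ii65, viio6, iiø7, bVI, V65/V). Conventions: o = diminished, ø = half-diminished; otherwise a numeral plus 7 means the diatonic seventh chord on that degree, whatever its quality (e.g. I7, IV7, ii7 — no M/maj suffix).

The pitches Dbb-Fb-Abb form a major triad rooted on Dbb.
Dbb is the lowered second degree of Cb major (diatonic 2 would be Db). This is the Neapolitan chord — a major triad on the lowered second degree.

bII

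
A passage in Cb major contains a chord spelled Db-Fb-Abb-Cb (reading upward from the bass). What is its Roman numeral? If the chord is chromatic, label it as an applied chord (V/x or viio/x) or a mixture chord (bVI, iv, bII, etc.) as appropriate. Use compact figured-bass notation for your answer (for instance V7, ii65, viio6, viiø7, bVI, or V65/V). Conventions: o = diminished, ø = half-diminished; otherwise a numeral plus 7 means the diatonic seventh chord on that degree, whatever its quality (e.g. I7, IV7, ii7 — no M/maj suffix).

Stacked in thirds the chord is Db-Fb-Abb-Cb: a half-diminished seventh chord on Db.
Db is the second degree of Cb major. This is the half-diminished supertonic seventh, borrowed from the parallel minor.

iiø7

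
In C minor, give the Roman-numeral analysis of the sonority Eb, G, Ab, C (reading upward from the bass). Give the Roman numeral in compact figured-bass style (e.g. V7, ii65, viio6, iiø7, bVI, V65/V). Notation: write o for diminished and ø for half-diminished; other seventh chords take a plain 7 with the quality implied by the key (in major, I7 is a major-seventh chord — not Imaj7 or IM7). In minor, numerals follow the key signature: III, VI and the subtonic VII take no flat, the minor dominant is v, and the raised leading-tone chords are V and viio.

Stacked in thirds the chord is Ab-C-Eb-G: a major seventh chord on Ab.
In C minor, Ab is the submediant; the diatonic major seventh chord there is VI7.
With Eb in the bass the chord is in second inversion, so the figured bass is 43.

VI43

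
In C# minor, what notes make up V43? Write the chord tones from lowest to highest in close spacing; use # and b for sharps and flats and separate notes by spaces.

D# F# G# B#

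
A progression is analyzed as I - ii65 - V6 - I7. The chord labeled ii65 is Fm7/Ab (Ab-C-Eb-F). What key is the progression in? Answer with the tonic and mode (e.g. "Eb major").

The anchor chord is a minor seventh chord on F, labeled ii65.
ii65 on F implies F is the supertonic; that puts the tonic at Eb, and the lowercase numeral fits major mode.

Eb major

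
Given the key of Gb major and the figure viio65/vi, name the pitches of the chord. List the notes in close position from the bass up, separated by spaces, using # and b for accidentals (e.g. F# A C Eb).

F Ab Cb D

viio65/vi is a secondary leading-tone chord. The target vi is Eb in Gb major; the applied chord is rooted a semitone below, on D.
Building a fully diminished seventh chord on D gives D-F-Ab-Cb.
The figured bass 65 indicates first inversion, placing the third (F) in the bass: F-Ab-Cb-D.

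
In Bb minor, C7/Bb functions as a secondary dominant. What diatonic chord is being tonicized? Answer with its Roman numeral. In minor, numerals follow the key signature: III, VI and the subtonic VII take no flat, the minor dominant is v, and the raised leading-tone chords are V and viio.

V

The chord is a dominant seventh chord on C.
A dominant resolves down a perfect fifth: C → F. In Bb minor, F is scale degree 5, i.e. V.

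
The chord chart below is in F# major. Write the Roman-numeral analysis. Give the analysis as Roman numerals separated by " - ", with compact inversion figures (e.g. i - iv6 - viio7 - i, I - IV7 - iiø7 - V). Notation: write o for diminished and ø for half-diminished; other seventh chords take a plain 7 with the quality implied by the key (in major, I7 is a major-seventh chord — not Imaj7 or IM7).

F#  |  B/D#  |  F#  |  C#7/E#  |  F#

I - IV6 - I - V65 - I

F#: major triad on F# = scale degree 1 → I.
B/D#: major triad on B = scale degree 4 → IV6.
F# has root F#, degree 1 in F# major, so I.
C#7/E#: dominant seventh chord on C# = scale degree 5 → V65.
F#: root F# is the tonic; major triad there is I.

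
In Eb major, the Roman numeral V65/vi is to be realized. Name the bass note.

The applied chord V65/vi is rooted on G: G-B-D-F.
The figure 65 means first inversion — the third is in the bass.

B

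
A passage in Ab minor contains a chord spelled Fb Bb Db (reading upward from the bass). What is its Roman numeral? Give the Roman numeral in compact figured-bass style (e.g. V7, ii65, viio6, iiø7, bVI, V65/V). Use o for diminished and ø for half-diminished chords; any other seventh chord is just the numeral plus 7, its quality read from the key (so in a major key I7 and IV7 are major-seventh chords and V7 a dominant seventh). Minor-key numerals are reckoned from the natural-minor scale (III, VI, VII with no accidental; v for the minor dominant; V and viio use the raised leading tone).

iio64

The pitches Bb-Db-Fb form a diminished triad rooted on Bb.
Bb is scale degree 2 in Ab minor, and a diminished triad on that degree is written iio.
With Fb in the bass the chord is in second inversion, so the figured bass is 64.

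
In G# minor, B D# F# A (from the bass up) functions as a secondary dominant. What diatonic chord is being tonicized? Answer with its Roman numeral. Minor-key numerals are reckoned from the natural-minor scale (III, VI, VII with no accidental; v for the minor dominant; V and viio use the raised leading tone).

The chord is a dominant seventh chord on B.
A dominant resolves down a perfect fifth: B → E. In G# minor, E is scale degree 6, i.e. VI.

VI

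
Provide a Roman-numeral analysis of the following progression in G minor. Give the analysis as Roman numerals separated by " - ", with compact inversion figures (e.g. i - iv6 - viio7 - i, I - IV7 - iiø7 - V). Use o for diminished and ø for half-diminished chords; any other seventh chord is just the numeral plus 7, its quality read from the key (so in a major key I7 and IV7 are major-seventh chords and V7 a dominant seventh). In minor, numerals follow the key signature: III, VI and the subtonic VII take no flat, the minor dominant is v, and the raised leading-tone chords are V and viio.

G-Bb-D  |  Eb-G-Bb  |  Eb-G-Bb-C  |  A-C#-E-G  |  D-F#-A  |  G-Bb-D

i - VI - iv65 - V7/V - V - i

G-Bb-D has root G, degree 1 in G minor, so i.
Eb-G-Bb: major triad on Eb = scale degree 6 → VI.
Eb-G-Bb-C: root C is the subdominant; minor seventh chord there is iv65.
A-C#-E-G: chromatic; A is V of V, so V7/V.
D-F#-A: major triad on D = scale degree 5 → V.
G-Bb-D: root G is the tonic; minor triad there is i.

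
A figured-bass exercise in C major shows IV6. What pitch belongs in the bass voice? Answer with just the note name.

A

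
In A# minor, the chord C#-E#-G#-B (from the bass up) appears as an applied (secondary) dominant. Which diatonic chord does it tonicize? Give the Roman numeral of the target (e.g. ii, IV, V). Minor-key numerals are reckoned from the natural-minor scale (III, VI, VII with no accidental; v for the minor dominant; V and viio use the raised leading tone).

VI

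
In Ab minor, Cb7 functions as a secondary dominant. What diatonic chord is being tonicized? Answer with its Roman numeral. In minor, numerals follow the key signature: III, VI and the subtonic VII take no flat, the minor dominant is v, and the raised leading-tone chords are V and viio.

VI

The chord is a dominant seventh chord on Cb.
A dominant resolves down a perfect fifth: Cb → Fb. In Ab minor, Fb is scale degree 6, i.e. VI.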